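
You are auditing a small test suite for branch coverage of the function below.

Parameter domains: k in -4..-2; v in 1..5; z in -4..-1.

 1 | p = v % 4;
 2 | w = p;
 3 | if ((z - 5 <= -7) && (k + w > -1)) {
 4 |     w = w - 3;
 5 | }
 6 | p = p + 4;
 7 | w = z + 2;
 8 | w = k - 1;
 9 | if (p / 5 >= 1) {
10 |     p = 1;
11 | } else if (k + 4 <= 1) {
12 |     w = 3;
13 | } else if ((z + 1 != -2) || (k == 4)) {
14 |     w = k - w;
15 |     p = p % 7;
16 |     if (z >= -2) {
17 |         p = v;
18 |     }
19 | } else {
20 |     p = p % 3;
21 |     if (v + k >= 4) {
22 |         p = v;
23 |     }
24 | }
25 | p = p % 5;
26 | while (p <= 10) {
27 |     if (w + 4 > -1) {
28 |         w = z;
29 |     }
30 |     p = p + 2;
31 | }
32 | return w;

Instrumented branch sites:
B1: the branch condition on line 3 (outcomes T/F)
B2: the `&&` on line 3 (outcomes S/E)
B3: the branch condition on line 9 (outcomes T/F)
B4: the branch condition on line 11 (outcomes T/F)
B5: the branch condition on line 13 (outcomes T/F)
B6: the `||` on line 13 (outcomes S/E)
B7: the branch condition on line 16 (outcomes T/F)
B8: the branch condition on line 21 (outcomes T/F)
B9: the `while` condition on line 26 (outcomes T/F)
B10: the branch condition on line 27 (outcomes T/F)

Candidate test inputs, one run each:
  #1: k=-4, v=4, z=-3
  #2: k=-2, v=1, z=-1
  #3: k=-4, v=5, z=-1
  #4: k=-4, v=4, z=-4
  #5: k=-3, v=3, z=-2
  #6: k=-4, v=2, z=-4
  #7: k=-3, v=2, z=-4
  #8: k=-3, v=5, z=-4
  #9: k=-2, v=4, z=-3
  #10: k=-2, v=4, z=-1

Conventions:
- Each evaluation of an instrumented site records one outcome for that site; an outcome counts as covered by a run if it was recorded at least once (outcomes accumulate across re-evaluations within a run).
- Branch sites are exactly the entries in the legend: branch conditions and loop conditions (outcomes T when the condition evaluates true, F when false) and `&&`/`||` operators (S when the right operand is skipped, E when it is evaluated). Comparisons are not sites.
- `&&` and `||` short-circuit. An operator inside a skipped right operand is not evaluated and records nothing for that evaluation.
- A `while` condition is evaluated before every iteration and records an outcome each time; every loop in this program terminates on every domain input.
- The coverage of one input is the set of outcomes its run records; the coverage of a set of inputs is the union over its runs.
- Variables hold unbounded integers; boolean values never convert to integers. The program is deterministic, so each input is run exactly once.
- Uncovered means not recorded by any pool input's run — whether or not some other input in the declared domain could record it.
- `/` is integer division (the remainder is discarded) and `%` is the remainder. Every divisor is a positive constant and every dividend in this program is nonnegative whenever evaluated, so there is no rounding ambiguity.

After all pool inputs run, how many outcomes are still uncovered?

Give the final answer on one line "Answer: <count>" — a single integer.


input #1 (k=-4, v=4, z=-3): events B2->E, B1->F, B3->F, B4->T, B9->T, B10->T, B9->T, B10->T, B9->T, B10->T, B9->T, B10->T, B9->F; covers B1=F, B2=E, B3=F, B4=T, B9=T, B9=F, B10=T
input #2 (k=-2, v=1, z=-1): events B2->S, B1->F, B3->T, B9->T, B10->T, B9->T, B10->T, B9->T, B10->T, B9->T, B10->T, B9->T, B10->T, B9->F; covers B1=F, B2=S, B3=T, B9=T, B9=F, B10=T
input #3 (k=-4, v=5, z=-1): events B2->S, B1->F, B3->T, B9->T, B10->F, B9->T, B10->F, B9->T, B10->F, B9->T, B10->F, B9->T, B10->F, B9->F; covers B1=F, B2=S, B3=T, B9=T, B9=F, B10=F
input #4 (k=-4, v=4, z=-4): events B2->E, B1->F, B3->F, B4->T, B9->T, B10->T, B9->T, B10->T, B9->T, B10->T, B9->T, B10->T, B9->F; covers B1=F, B2=E, B3=F, B4=T, B9=T, B9=F, B10=T
input #5 (k=-3, v=3, z=-2): events B2->E, B1->T, B3->T, B9->T, B10->T, B9->T, B10->T, B9->T, B10->T, B9->T, B10->T, B9->T, B10->T, B9->F; covers B1=T, B2=E, B3=T, B9=T, B9=F, B10=T
input #6 (k=-4, v=2, z=-4): events B2->E, B1->F, B3->T, B9->T, B10->F, B9->T, B10->F, B9->T, B10->F, B9->T, B10->F, B9->T, B10->F, B9->F; covers B1=F, B2=E, B3=T, B9=T, B9=F, B10=F
input #7 (k=-3, v=2, z=-4): events B2->E, B1->F, B3->T, B9->T, B10->T, B9->T, B10->T, B9->T, B10->T, B9->T, B10->T, B9->T, B10->T, B9->F; covers B1=F, B2=E, B3=T, B9=T, B9=F, B10=T
input #8 (k=-3, v=5, z=-4): events B2->E, B1->F, B3->T, B9->T, B10->T, B9->T, B10->T, B9->T, B10->T, B9->T, B10->T, B9->T, B10->T, B9->F; covers B1=F, B2=E, B3=T, B9=T, B9=F, B10=T
input #9 (k=-2, v=4, z=-3): events B2->E, B1->F, B3->F, B4->F, B6->E, B5->F, B8->F, B9->T, B10->T, B9->T, B10->T, B9->T, B10->T, B9->T, ...; covers B1=F, B2=E, B3=F, B4=F, B5=F, B6=E, B8=F, B9=T, B9=F, B10=T
input #10 (k=-2, v=4, z=-1): events B2->S, B1->F, B3->F, B4->F, B6->S, B5->T, B7->T, B9->T, B10->T, B9->T, B10->T, B9->T, B10->T, B9->T, ...; covers B1=F, B2=S, B3=F, B4=F, B5=T, B6=S, B7=T, B9=T, B9=F, B10=T
union over the pool: B1=T, B1=F, B2=S, B2=E, B3=T, B3=F, B4=T, B4=F, B5=T, B5=F, B6=S, B6=E, B7=T, B8=F, B9=T, B9=F, B10=T, B10=F
uncovered (2 of 20): B7=F, B8=T
Answer: 2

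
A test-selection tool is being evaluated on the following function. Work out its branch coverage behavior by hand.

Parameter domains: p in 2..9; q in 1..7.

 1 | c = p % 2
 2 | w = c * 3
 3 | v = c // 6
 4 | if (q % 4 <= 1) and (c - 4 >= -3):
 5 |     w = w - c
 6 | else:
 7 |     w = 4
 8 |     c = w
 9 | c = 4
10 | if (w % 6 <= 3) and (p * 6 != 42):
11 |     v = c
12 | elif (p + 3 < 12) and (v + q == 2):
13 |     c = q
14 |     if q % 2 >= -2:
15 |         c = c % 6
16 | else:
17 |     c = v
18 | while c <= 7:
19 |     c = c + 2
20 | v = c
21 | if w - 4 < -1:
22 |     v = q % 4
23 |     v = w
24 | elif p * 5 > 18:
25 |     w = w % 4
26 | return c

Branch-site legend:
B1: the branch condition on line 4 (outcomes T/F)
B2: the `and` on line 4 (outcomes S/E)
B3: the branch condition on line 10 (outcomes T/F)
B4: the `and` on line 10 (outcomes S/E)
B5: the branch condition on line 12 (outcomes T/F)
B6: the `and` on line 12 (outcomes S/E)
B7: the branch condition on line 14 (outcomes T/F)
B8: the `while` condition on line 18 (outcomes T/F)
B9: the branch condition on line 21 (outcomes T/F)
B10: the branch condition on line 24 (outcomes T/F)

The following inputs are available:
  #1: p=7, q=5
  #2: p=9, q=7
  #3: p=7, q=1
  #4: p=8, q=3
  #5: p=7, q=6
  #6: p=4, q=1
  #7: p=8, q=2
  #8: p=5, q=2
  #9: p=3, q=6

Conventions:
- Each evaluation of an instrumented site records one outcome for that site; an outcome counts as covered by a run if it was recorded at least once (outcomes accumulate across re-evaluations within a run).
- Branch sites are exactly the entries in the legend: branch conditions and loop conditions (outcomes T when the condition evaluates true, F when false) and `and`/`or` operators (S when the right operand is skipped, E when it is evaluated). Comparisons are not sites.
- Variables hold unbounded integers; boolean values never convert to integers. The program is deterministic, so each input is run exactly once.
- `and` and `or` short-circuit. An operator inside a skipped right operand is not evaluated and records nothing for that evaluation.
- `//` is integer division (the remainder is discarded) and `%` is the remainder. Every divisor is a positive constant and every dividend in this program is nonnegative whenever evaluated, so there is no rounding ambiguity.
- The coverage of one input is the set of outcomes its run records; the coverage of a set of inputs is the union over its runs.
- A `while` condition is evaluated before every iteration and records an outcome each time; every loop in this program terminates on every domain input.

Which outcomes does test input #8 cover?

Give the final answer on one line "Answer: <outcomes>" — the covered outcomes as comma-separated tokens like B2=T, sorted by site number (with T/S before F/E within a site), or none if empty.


Tracing the run of input #8 (p=5, q=2):
  B2->S, B1->F, B4->S, B3->F, B6->E, B5->T, B7->T, B8->T, B8->T, B8->T
  B8->F, B9->F, B10->T
deduplicating events, the covered set is: B1=F, B2=S, B3=F, B4=S, B5=T, B6=E, B7=T, B8=T, B8=F, B9=F, B10=T
Answer: B1=F, B2=S, B3=F, B4=S, B5=T, B6=E, B7=T, B8=T, B8=F, B9=F, B10=T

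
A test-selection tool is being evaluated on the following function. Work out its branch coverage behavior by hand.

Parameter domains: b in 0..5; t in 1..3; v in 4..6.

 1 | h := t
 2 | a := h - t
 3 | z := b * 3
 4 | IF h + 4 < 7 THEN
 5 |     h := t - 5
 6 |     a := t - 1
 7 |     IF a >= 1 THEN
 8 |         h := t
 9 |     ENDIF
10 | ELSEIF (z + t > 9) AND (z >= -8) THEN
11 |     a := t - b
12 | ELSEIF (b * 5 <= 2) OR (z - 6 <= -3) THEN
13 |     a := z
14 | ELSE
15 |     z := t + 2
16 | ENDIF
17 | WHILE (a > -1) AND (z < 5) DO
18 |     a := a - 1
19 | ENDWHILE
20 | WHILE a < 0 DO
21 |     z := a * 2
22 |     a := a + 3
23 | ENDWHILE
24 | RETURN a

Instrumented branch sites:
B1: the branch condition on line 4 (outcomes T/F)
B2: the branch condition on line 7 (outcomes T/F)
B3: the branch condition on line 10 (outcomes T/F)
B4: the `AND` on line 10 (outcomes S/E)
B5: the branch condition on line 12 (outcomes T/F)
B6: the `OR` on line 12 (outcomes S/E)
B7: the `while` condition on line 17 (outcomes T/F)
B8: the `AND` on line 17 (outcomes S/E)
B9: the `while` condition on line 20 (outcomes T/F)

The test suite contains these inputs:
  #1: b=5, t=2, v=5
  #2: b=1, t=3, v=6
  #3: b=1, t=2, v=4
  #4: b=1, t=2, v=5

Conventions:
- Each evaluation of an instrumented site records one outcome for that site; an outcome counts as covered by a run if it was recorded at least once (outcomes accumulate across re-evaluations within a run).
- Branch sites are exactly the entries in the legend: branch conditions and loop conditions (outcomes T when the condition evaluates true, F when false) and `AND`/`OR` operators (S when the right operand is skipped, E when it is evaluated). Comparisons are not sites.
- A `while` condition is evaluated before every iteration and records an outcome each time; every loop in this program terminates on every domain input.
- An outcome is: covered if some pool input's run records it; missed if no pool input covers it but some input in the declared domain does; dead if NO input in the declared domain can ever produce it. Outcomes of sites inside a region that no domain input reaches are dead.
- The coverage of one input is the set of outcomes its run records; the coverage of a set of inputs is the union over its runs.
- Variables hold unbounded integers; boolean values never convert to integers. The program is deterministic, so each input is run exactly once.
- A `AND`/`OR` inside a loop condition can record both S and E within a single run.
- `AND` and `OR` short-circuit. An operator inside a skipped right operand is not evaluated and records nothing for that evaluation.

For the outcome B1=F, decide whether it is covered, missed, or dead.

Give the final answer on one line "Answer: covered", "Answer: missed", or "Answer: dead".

B1=F is recorded by pool input(s) 2 -> covered

Answer: covered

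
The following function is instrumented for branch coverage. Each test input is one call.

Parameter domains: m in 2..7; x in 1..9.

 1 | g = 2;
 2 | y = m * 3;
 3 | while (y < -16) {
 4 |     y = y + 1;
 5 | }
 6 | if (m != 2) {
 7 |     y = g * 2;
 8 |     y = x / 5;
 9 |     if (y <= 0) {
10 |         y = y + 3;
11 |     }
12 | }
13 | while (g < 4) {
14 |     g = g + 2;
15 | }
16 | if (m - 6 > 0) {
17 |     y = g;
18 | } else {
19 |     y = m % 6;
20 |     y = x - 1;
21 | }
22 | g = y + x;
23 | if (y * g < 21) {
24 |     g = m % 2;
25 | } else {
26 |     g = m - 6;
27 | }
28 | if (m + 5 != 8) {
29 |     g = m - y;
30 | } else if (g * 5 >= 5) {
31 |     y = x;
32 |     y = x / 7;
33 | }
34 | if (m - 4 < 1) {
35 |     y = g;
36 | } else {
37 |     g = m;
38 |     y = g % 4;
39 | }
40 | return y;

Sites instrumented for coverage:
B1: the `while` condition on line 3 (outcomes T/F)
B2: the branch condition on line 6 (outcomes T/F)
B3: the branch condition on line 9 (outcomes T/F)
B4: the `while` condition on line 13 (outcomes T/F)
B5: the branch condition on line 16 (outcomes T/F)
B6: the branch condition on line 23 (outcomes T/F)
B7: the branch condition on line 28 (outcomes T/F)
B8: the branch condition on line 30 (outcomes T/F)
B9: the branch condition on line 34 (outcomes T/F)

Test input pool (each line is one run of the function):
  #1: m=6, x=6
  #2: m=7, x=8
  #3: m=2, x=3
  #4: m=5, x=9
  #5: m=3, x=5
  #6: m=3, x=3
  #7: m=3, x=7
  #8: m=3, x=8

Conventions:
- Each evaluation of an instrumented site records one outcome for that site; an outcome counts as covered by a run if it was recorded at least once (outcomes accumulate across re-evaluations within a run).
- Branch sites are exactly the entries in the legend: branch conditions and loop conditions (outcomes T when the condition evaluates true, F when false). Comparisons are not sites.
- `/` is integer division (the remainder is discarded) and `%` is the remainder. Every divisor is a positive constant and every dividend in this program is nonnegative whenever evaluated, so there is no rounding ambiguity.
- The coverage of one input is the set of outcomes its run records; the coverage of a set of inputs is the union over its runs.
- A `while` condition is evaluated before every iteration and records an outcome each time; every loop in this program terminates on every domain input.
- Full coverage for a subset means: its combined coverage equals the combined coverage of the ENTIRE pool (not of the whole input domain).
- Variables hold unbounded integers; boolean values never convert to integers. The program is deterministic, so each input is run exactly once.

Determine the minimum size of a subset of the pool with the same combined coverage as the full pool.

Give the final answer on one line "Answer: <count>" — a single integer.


input #1, m=6, x=6: outcomes B1=F, B2=T, B3=F, B4=T, B4=F, B5=F, B6=F, B7=T, B9=F
input #2, m=7, x=8: outcomes B1=F, B2=T, B3=F, B4=T, B4=F, B5=T, B6=F, B7=T, B9=F
input #3, m=2, x=3: outcomes B1=F, B2=F, B4=T, B4=F, B5=F, B6=T, B7=T, B9=T
input #4, m=5, x=9: outcomes B1=F, B2=T, B3=F, B4=T, B4=F, B5=F, B6=F, B7=T, B9=F
input #5, m=3, x=5: outcomes B1=F, B2=T, B3=F, B4=T, B4=F, B5=F, B6=F, B7=F, B8=F, B9=T
input #6, m=3, x=3: outcomes B1=F, B2=T, B3=T, B4=T, B4=F, B5=F, B6=T, B7=F, B8=T, B9=T
input #7, m=3, x=7: outcomes B1=F, B2=T, B3=F, B4=T, B4=F, B5=F, B6=F, B7=F, B8=F, B9=T
input #8, m=3, x=8: outcomes B1=F, B2=T, B3=F, B4=T, B4=F, B5=F, B6=F, B7=F, B8=F, B9=T
pool-wide coverage (17 outcomes): B1=F, B2=T, B2=F, B3=T, B3=F, B4=T, B4=F, B5=T, B5=F, B6=T, B6=F, B7=T, B7=F, B8=T, B8=F, B9=T, B9=F
every size-1 subset falls short of the 17 outcomes (best: 10/17)
every size-2 subset falls short of the 17 outcomes (best: 15/17)
every size-3 subset falls short of the 17 outcomes (best: 16/17)
inputs {2, 3, 5, 6} (size 4) cover everything; no size-4 subset with a lexicographically smaller index list covers all 17
Answer: 4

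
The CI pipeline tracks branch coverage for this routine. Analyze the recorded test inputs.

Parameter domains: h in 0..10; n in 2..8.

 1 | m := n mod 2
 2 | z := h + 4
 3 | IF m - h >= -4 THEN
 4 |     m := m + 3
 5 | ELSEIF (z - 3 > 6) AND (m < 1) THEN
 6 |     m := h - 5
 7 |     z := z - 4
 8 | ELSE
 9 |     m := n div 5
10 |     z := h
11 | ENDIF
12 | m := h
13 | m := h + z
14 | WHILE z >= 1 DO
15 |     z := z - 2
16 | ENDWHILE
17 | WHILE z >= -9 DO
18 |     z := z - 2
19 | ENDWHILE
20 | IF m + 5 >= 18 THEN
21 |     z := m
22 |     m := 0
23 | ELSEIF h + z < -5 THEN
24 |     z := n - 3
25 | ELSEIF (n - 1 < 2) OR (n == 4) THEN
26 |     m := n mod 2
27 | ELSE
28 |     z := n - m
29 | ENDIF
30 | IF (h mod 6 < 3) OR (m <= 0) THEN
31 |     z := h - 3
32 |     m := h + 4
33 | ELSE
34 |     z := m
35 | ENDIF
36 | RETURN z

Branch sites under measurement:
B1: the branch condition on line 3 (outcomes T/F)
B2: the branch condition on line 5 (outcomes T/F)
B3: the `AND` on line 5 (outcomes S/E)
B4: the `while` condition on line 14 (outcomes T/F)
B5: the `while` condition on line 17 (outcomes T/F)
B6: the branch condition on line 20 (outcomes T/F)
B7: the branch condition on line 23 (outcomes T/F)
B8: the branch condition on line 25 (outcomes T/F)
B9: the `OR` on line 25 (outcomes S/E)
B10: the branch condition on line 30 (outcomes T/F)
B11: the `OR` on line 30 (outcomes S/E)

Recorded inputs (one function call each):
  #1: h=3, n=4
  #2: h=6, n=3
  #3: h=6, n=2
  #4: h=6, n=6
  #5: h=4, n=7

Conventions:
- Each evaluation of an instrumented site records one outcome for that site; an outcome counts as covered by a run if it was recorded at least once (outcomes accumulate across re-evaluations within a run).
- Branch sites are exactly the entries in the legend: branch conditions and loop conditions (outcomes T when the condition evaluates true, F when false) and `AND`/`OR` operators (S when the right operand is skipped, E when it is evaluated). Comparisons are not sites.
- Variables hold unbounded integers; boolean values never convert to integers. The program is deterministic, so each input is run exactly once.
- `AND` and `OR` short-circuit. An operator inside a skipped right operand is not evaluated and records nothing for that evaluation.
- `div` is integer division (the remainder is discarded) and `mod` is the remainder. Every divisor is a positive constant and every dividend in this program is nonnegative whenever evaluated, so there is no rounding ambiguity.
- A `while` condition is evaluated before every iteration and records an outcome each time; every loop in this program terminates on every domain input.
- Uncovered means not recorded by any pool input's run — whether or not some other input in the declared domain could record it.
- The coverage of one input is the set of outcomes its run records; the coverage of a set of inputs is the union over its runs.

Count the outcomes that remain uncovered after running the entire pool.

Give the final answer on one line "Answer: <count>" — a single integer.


#1 (h=3, n=4) -> B1->T, B4->T, B4->T, B4->T, B4->T, B4->F, B5->T, B5->T, B5->T, B5->T, B5->T, B5->F, B6->F, B7->T, ...; covered: B1=T, B4=T, B4=F, B5=T, B5=F, B6=F, B7=T, B10=F, B11=E
#2 (h=6, n=3) -> B1->F, B3->E, B2->F, B4->T, B4->T, B4->T, B4->F, B5->T, B5->T, B5->T, B5->T, B5->T, B5->F, B6->F, ...; covered: B1=F, B2=F, B3=E, B4=T, B4=F, B5=T, B5=F, B6=F, B7=F, B8=F, B9=E, B10=T, B11=S
#3 (h=6, n=2) -> B1->F, B3->E, B2->T, B4->T, B4->T, B4->T, B4->F, B5->T, B5->T, B5->T, B5->T, B5->T, B5->F, B6->F, ...; covered: B1=F, B2=T, B3=E, B4=T, B4=F, B5=T, B5=F, B6=F, B7=F, B8=T, B9=S, B10=T, B11=S
#4 (h=6, n=6) -> B1->F, B3->E, B2->T, B4->T, B4->T, B4->T, B4->F, B5->T, B5->T, B5->T, B5->T, B5->T, B5->F, B6->F, ...; covered: B1=F, B2=T, B3=E, B4=T, B4=F, B5=T, B5=F, B6=F, B7=F, B8=F, B9=E, B10=T, B11=S
#5 (h=4, n=7) -> B1->T, B4->T, B4->T, B4->T, B4->T, B4->F, B5->T, B5->T, B5->T, B5->T, B5->T, B5->F, B6->F, B7->T, ...; covered: B1=T, B4=T, B4=F, B5=T, B5=F, B6=F, B7=T, B10=F, B11=E
union over the pool: B1=T, B1=F, B2=T, B2=F, B3=E, B4=T, B4=F, B5=T, B5=F, B6=F, B7=T, B7=F, B8=T, B8=F, B9=S, B9=E, B10=T, B10=F, B11=S, B11=E
uncovered (2 of 22): B3=S, B6=T
Answer: 2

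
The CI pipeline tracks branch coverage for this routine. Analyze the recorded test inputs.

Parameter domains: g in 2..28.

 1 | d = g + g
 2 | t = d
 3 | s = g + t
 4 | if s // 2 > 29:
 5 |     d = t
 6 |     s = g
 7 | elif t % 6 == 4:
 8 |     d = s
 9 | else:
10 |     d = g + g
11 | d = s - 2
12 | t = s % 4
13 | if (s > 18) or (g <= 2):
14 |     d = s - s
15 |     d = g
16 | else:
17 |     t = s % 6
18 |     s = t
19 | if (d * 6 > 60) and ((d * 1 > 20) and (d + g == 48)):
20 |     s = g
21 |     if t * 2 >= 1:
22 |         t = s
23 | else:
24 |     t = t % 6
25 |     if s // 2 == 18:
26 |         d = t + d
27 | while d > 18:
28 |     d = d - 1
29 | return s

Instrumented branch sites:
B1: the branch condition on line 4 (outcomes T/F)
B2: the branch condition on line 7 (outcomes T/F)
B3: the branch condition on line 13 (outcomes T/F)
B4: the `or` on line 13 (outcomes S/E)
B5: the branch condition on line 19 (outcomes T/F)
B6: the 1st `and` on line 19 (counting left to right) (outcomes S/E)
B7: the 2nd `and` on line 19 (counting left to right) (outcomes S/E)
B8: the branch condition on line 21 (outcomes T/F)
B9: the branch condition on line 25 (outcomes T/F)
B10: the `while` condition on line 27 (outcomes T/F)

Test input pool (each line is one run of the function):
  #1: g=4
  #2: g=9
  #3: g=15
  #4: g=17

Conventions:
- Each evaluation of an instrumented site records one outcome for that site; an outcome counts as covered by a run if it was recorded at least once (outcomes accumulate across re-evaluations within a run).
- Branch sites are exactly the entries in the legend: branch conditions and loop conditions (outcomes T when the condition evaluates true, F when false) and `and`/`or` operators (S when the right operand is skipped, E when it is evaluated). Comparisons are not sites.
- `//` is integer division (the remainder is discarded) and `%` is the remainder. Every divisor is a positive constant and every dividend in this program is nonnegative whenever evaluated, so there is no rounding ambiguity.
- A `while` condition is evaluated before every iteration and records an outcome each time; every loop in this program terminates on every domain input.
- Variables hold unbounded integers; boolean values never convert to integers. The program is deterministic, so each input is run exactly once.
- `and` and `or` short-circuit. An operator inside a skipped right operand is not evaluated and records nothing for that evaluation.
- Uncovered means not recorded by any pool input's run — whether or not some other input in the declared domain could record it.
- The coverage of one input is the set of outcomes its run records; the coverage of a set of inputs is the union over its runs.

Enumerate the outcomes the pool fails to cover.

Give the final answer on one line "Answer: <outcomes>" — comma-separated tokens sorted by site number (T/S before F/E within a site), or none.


test 1 (g=4) hits B1=F, B2=F, B3=F, B4=E, B5=F, B6=S, B9=F, B10=F
test 2 (g=9) hits B1=F, B2=F, B3=T, B4=S, B5=F, B6=S, B9=F, B10=F
test 3 (g=15) hits B1=F, B2=F, B3=T, B4=S, B5=F, B6=E, B7=S, B9=F, B10=F
test 4 (g=17) hits B1=F, B2=T, B3=T, B4=S, B5=F, B6=E, B7=S, B9=F, B10=F
union over the pool: B1=F, B2=T, B2=F, B3=T, B3=F, B4=S, B4=E, B5=F, B6=S, B6=E, B7=S, B9=F, B10=F
uncovered (7 of 20): B1=T, B5=T, B7=E, B8=T, B8=F, B9=T, B10=T
Answer: B1=T, B5=T, B7=E, B8=T, B8=F, B9=T, B10=T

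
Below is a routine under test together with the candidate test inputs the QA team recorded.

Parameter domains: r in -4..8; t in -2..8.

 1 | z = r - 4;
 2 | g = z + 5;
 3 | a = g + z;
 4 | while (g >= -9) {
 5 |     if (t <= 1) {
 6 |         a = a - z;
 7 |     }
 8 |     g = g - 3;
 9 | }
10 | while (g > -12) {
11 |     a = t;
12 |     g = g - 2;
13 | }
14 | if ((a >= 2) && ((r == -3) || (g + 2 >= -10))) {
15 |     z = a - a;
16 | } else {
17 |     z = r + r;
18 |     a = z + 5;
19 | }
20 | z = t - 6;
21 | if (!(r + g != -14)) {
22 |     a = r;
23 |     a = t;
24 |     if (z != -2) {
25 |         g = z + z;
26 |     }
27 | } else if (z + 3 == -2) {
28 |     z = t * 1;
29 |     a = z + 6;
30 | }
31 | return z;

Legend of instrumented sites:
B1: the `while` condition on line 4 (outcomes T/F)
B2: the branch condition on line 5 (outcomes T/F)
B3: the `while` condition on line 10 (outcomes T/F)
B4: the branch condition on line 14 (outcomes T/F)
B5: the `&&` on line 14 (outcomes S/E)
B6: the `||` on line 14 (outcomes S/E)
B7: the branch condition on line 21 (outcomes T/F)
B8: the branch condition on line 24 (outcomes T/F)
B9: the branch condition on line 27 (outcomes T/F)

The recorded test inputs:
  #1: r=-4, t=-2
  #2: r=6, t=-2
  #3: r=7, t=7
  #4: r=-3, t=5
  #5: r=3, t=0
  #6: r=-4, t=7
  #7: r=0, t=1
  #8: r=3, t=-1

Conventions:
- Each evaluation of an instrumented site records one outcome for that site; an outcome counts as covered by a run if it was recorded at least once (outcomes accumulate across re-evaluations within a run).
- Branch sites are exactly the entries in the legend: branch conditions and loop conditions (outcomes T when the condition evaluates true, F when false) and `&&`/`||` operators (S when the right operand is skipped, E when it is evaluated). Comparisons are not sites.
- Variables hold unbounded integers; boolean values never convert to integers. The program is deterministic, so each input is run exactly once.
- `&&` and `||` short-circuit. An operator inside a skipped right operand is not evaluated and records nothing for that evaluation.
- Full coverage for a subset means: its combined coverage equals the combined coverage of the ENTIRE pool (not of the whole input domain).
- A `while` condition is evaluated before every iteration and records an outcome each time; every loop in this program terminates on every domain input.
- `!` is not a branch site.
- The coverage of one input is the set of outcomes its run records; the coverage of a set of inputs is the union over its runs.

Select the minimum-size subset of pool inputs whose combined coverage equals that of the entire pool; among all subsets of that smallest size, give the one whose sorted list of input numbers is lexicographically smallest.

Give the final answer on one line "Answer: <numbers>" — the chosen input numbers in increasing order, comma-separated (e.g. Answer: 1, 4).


run #1 (r=-4, t=-2) records B1=T, B1=F, B2=T, B3=F, B4=T, B5=E, B6=E, B7=F, B9=F
run #2 (r=6, t=-2) records B1=T, B1=F, B2=T, B3=T, B3=F, B4=F, B5=S, B7=F, B9=F
run #3 (r=7, t=7) records B1=T, B1=F, B2=F, B3=T, B3=F, B4=T, B5=E, B6=E, B7=F, B9=F
run #4 (r=-3, t=5) records B1=T, B1=F, B2=F, B3=T, B3=F, B4=T, B5=E, B6=S, B7=F, B9=F
run #5 (r=3, t=0) records B1=T, B1=F, B2=T, B3=T, B3=F, B4=F, B5=S, B7=F, B9=F
run #6 (r=-4, t=7) records B1=T, B1=F, B2=F, B3=F, B4=F, B5=S, B7=F, B9=F
run #7 (r=0, t=1) records B1=T, B1=F, B2=T, B3=T, B3=F, B4=F, B5=S, B7=F, B9=T
run #8 (r=3, t=-1) records B1=T, B1=F, B2=T, B3=T, B3=F, B4=F, B5=S, B7=F, B9=F
pool-wide coverage (15 outcomes): B1=T, B1=F, B2=T, B2=F, B3=T, B3=F, B4=T, B4=F, B5=S, B5=E, B6=S, B6=E, B7=F, B9=T, B9=F
no size-1 subset reaches all 15 outcomes (best union: 10/15)
no size-2 subset reaches all 15 outcomes (best union: 14/15)
the canonical winner is {1, 4, 7}: size 3, full 15-outcome coverage, earliest index list among size-3 covers
Answer: 1, 4, 7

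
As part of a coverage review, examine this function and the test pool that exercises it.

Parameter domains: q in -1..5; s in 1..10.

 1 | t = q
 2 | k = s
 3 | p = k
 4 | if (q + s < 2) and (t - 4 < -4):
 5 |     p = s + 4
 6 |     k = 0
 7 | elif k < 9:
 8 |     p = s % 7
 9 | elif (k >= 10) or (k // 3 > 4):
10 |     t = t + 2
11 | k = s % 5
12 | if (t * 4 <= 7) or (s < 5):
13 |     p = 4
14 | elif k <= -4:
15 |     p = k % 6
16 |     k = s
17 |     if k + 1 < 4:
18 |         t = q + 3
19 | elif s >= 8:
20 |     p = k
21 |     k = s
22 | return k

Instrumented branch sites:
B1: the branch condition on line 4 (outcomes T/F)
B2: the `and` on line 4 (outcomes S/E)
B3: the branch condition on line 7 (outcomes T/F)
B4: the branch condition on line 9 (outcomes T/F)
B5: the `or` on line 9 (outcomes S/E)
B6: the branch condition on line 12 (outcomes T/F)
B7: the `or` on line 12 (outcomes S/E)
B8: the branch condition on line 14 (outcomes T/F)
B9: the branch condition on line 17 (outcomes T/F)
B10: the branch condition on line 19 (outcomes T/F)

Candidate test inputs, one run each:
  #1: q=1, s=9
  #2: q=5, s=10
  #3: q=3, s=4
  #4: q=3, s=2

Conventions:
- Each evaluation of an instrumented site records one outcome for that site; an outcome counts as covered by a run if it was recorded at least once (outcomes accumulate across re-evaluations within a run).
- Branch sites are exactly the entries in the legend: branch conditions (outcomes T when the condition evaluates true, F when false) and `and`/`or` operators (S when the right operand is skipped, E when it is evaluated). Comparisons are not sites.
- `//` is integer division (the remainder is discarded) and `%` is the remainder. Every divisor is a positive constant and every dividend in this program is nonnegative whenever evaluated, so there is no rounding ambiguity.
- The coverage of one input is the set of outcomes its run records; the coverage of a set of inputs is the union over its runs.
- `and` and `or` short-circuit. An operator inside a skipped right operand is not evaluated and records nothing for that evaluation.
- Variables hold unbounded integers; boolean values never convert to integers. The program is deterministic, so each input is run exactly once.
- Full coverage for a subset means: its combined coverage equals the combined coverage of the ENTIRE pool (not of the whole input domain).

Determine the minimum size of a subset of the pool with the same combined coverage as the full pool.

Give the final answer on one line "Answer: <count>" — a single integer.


#1 (q=1, s=9) -> B2->S, B1->F, B3->F, B5->E, B4->F, B7->S, B6->T; covered: B1=F, B2=S, B3=F, B4=F, B5=E, B6=T, B7=S
#2 (q=5, s=10) -> B2->S, B1->F, B3->F, B5->S, B4->T, B7->E, B6->F, B8->F, B10->T; covered: B1=F, B2=S, B3=F, B4=T, B5=S, B6=F, B7=E, B8=F, B10=T
#3 (q=3, s=4) -> B2->S, B1->F, B3->T, B7->E, B6->T; covered: B1=F, B2=S, B3=T, B6=T, B7=E
#4 (q=3, s=2) -> B2->S, B1->F, B3->T, B7->E, B6->T; covered: B1=F, B2=S, B3=T, B6=T, B7=E
union over all inputs: B1=F, B2=S, B3=T, B3=F, B4=T, B4=F, B5=S, B5=E, B6=T, B6=F, B7=S, B7=E, B8=F, B10=T (14 outcomes)
every size-1 subset falls short of the 14 outcomes (best: 9/14)
every size-2 subset falls short of the 14 outcomes (best: 13/14)
inputs {1, 2, 3} (size 3) cover everything; no size-3 subset with a lexicographically smaller index list covers all 14
Answer: 3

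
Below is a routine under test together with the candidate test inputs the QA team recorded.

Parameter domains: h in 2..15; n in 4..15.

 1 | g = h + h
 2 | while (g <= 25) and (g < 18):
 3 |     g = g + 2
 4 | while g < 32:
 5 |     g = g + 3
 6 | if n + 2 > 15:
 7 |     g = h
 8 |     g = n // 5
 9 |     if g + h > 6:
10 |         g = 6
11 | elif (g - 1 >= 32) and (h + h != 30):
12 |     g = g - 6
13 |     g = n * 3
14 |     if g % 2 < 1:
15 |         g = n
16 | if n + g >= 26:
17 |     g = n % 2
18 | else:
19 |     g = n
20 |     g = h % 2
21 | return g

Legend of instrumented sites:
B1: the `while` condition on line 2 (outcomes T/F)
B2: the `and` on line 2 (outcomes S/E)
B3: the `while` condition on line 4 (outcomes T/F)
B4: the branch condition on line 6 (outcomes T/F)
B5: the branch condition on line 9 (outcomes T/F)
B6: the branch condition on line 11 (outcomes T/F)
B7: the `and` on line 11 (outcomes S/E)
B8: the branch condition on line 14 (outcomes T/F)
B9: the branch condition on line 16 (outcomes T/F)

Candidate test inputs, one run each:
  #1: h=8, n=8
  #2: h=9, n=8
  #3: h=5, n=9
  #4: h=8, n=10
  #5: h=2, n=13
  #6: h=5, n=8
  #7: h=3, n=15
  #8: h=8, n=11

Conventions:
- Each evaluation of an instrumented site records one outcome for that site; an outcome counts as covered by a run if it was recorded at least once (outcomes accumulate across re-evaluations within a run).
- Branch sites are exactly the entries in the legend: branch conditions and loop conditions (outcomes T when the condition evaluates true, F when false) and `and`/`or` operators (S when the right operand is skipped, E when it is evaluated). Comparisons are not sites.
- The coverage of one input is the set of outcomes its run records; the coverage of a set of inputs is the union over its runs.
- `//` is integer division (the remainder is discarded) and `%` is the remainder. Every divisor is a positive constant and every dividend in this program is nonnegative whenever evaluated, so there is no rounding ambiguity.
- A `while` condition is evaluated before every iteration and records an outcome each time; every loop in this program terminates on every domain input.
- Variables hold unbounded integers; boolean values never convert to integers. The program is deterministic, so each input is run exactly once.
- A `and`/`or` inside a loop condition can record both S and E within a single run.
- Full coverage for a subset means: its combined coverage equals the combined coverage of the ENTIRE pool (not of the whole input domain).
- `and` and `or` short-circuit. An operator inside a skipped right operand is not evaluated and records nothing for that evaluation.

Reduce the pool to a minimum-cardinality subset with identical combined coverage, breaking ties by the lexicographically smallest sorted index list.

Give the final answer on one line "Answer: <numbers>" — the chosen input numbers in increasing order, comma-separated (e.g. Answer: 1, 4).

#1 (h=8, n=8) -> B2->E, B1->T, B2->E, B1->F, B3->T, B3->T, B3->T, B3->T, B3->T, B3->F, B4->F, B7->E, B6->T, B8->T, ...; covered: B1=T, B1=F, B2=E, B3=T, B3=F, B4=F, B6=T, B7=E, B8=T, B9=F
#2 (h=9, n=8) -> B2->E, B1->F, B3->T, B3->T, B3->T, B3->T, B3->T, B3->F, B4->F, B7->E, B6->T, B8->T, B9->F; covered: B1=F, B2=E, B3=T, B3=F, B4=F, B6=T, B7=E, B8=T, B9=F
#3 (h=5, n=9) -> B2->E, B1->T, B2->E, B1->T, B2->E, B1->T, B2->E, B1->T, B2->E, B1->F, B3->T, B3->T, B3->T, B3->T, ...; covered: B1=T, B1=F, B2=E, B3=T, B3=F, B4=F, B6=T, B7=E, B8=F, B9=T
#4 (h=8, n=10) -> B2->E, B1->T, B2->E, B1->F, B3->T, B3->T, B3->T, B3->T, B3->T, B3->F, B4->F, B7->E, B6->T, B8->T, ...; covered: B1=T, B1=F, B2=E, B3=T, B3=F, B4=F, B6=T, B7=E, B8=T, B9=F
#5 (h=2, n=13) -> B2->E, B1->T, B2->E, B1->T, B2->E, B1->T, B2->E, B1->T, B2->E, B1->T, B2->E, B1->T, B2->E, B1->T, ...; covered: B1=T, B1=F, B2=E, B3=T, B3=F, B4=F, B6=T, B7=E, B8=F, B9=T
#6 (h=5, n=8) -> B2->E, B1->T, B2->E, B1->T, B2->E, B1->T, B2->E, B1->T, B2->E, B1->F, B3->T, B3->T, B3->T, B3->T, ...; covered: B1=T, B1=F, B2=E, B3=T, B3=F, B4=F, B6=T, B7=E, B8=T, B9=F
#7 (h=3, n=15) -> B2->E, B1->T, B2->E, B1->T, B2->E, B1->T, B2->E, B1->T, B2->E, B1->T, B2->E, B1->T, B2->E, B1->F, ...; covered: B1=T, B1=F, B2=E, B3=T, B3=F, B4=T, B5=F, B9=F
#8 (h=8, n=11) -> B2->E, B1->T, B2->E, B1->F, B3->T, B3->T, B3->T, B3->T, B3->T, B3->F, B4->F, B7->E, B6->T, B8->F, ...; covered: B1=T, B1=F, B2=E, B3=T, B3=F, B4=F, B6=T, B7=E, B8=F, B9=T
together the pool reaches 14 outcomes: B1=T, B1=F, B2=E, B3=T, B3=F, B4=T, B4=F, B5=F, B6=T, B7=E, B8=T, B8=F, B9=T, B9=F
no size-1 subset reaches all 14 outcomes (best union: 10/14)
no size-2 subset reaches all 14 outcomes (best union: 13/14)
the canonical winner is {1, 3, 7}: size 3, full 14-outcome coverage, earliest index list among size-3 covers

Answer: 1, 3, 7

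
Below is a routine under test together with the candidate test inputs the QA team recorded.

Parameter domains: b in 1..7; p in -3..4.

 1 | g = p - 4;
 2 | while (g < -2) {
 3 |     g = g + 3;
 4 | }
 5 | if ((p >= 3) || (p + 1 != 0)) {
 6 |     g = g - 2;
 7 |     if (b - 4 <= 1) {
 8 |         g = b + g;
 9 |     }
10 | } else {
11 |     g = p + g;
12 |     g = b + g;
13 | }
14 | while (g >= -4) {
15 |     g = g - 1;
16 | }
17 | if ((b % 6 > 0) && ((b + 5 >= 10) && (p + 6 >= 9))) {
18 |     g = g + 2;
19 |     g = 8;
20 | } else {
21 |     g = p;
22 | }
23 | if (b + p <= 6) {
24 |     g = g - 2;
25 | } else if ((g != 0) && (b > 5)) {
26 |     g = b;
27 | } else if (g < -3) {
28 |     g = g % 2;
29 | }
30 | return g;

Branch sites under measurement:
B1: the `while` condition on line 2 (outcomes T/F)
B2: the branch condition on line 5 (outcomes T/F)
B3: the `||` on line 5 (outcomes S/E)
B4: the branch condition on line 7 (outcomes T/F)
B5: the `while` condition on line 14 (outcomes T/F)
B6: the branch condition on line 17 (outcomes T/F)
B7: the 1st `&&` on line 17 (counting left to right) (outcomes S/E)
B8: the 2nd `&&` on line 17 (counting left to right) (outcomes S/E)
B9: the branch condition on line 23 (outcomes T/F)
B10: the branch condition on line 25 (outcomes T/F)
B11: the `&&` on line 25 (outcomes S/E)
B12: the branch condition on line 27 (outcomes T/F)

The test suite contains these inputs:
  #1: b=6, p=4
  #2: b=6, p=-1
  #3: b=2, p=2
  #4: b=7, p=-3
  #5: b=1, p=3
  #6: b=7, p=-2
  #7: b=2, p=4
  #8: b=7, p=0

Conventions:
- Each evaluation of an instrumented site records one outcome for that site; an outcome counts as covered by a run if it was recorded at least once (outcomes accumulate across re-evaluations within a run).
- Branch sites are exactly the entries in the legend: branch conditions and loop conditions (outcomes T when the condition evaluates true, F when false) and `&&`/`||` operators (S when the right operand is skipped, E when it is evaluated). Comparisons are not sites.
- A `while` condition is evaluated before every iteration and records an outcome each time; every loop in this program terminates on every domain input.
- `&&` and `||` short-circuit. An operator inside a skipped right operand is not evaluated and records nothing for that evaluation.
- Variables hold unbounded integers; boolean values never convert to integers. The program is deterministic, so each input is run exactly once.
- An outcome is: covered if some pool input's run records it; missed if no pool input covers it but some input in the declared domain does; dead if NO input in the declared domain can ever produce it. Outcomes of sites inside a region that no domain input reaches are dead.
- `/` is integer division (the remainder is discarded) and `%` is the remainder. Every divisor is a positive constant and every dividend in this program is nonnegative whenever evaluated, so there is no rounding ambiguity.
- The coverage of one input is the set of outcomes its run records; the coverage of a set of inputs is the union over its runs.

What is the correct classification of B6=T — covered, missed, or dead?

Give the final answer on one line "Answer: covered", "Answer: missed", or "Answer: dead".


no pool input records B6=T
but domain input (b=5, p=3) does record it -> reachable, so missed
Answer: missed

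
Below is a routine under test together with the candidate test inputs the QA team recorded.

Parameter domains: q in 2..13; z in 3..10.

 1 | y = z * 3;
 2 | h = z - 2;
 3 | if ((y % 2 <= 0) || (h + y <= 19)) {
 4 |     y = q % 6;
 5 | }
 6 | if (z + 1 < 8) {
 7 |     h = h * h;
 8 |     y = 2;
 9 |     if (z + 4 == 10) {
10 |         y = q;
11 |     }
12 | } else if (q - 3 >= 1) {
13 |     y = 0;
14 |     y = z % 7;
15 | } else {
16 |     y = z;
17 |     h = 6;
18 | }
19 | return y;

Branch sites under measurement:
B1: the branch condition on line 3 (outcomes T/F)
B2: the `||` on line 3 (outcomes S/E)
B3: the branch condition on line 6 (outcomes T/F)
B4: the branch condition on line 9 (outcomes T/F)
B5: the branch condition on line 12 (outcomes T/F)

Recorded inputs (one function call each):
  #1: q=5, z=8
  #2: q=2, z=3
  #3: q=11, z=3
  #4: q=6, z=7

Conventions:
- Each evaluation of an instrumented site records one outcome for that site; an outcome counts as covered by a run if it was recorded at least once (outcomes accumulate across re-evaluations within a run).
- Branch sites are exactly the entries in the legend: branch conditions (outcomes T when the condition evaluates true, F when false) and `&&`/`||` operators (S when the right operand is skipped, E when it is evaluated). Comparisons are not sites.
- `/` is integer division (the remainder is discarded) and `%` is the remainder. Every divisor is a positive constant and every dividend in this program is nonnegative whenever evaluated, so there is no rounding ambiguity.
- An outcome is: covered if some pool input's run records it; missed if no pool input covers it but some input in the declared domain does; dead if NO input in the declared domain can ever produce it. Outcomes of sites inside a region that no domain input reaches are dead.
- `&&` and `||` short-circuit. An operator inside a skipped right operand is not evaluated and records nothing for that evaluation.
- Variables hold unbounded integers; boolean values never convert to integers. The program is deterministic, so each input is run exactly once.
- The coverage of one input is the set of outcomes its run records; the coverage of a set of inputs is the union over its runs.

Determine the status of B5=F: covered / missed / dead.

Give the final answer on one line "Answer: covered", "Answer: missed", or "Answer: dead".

no pool input records B5=F
but domain input (q=2, z=7) does record it -> reachable, so missed

Answer: missed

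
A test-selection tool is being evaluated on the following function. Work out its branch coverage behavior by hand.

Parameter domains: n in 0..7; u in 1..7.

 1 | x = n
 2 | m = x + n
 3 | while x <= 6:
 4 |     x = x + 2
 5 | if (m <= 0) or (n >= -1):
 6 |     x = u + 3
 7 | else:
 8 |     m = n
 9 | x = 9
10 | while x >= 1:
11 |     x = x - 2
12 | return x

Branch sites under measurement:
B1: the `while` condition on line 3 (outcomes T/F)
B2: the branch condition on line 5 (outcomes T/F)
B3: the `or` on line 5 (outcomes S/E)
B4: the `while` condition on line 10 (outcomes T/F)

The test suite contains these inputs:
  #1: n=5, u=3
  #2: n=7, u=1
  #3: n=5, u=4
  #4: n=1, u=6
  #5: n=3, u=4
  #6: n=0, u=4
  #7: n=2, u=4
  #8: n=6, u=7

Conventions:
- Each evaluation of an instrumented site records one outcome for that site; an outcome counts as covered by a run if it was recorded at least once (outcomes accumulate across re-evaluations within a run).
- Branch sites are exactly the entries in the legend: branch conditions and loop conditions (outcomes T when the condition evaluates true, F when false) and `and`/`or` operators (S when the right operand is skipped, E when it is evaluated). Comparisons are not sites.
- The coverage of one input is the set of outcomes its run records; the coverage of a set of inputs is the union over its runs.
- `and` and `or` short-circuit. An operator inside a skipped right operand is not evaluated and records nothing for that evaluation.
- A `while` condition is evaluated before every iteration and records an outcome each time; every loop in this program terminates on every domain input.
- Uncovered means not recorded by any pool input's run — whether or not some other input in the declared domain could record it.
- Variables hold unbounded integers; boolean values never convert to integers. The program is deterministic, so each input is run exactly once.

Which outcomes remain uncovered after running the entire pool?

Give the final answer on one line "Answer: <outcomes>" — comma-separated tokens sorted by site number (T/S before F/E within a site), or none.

input #1, n=5, u=3: events B1->T, B1->F, B3->E, B2->T, B4->T, B4->T, B4->T, B4->T, B4->T, B4->F; outcomes B1=T, B1=F, B2=T, B3=E, B4=T, B4=F
input #2, n=7, u=1: events B1->F, B3->E, B2->T, B4->T, B4->T, B4->T, B4->T, B4->T, B4->F; outcomes B1=F, B2=T, B3=E, B4=T, B4=F
input #3, n=5, u=4: events B1->T, B1->F, B3->E, B2->T, B4->T, B4->T, B4->T, B4->T, B4->T, B4->F; outcomes B1=T, B1=F, B2=T, B3=E, B4=T, B4=F
input #4, n=1, u=6: events B1->T, B1->T, B1->T, B1->F, B3->E, B2->T, B4->T, B4->T, B4->T, B4->T, B4->T, B4->F; outcomes B1=T, B1=F, B2=T, B3=E, B4=T, B4=F
input #5, n=3, u=4: events B1->T, B1->T, B1->F, B3->E, B2->T, B4->T, B4->T, B4->T, B4->T, B4->T, B4->F; outcomes B1=T, B1=F, B2=T, B3=E, B4=T, B4=F
input #6, n=0, u=4: events B1->T, B1->T, B1->T, B1->T, B1->F, B3->S, B2->T, B4->T, B4->T, B4->T, B4->T, B4->T, B4->F; outcomes B1=T, B1=F, B2=T, B3=S, B4=T, B4=F
input #7, n=2, u=4: events B1->T, B1->T, B1->T, B1->F, B3->E, B2->T, B4->T, B4->T, B4->T, B4->T, B4->T, B4->F; outcomes B1=T, B1=F, B2=T, B3=E, B4=T, B4=F
input #8, n=6, u=7: events B1->T, B1->F, B3->E, B2->T, B4->T, B4->T, B4->T, B4->T, B4->T, B4->F; outcomes B1=T, B1=F, B2=T, B3=E, B4=T, B4=F
union over the pool: B1=T, B1=F, B2=T, B3=S, B3=E, B4=T, B4=F
uncovered (1 of 8): B2=F

Answer: B2=F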